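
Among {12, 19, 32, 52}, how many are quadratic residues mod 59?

2

(12/59) = +1 → QR.
(19/59) = +1 → QR.
(32/59) = -1 → non-residue.
(52/59) = -1 → non-residue.
Total quadratic residues among the 4: 2.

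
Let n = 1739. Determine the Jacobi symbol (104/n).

-1

Pull out 2^3: since 1739 ≡ 3 (mod 8), (2/1739) = -1, so (2/1739)^3 = -1.
Reciprocity: 13 ≡ 1 and 1739 ≡ 3 (mod 4), so (13/1739) = +(1739/13).
Reduce top mod 13: now compute (10/13).
Pull out 2: since 13 ≡ 5 (mod 8), (2/13) = -1.
Reciprocity: 5 ≡ 1 and 13 ≡ 1 (mod 4), so (5/13) = +(13/5).
Reduce top mod 5: now compute (3/5).
Reciprocity: 3 ≡ 3 and 5 ≡ 1 (mod 4), so (3/5) = +(5/3).
Reduce top mod 3: now compute (2/3).
Pull out 2: since 3 ≡ 3 (mod 8), (2/3) = -1.
Reached (1/3) = 1. Collecting the sign flips along the way, the symbol is -1.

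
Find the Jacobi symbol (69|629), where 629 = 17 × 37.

-1

Reciprocity: 69 ≡ 1 and 629 ≡ 1 (mod 4), so (69/629) = +(629/69).
Reduce top mod 69: now compute (8/69).
Pull out 2^3: since 69 ≡ 5 (mod 8), (2/69) = -1, so (2/69)^3 = -1.
Reached (1/69) = 1. Collecting the sign flips along the way, the symbol is -1.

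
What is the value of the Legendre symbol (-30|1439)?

First reduce: -30 ≡ 1409 (mod 1439).
Reciprocity: 1409 ≡ 1 and 1439 ≡ 3 (mod 4), so (1409/1439) = +(1439/1409).
Reduce top mod 1409: now compute (30/1409).
Pull out 2: since 1409 ≡ 1 (mod 8), (2/1409) = +1.
Reciprocity: 15 ≡ 3 and 1409 ≡ 1 (mod 4), so (15/1409) = +(1409/15).
Reduce top mod 15: now compute (14/15).
Pull out 2: since 15 ≡ 7 (mod 8), (2/15) = +1.
Reciprocity: 7 ≡ 3 and 15 ≡ 3 (mod 4), so (7/15) = −(15/7).
Reduce top mod 7: now compute (1/7).
Reached (1/7) = 1. Collecting the sign flips along the way, the symbol is -1.

-1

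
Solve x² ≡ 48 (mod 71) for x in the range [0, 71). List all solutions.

Since 71 ≡ 3 (mod 4), a square root of 48 is 48^((71+1)/4) = 48^18 mod 71.
Repeated squaring: 48^2≡32, 48^4≡30, 48^8≡48, 48^16≡32 (mod 71).
48^18 = 48^(16+2) ≡ 30 (mod 71).
Check: 30² = 900 ≡ 48 (mod 71). The two roots are 30 and 41.

30, 41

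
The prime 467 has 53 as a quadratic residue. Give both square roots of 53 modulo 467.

204, 263

Since 467 ≡ 3 (mod 4), a square root of 53 is 53^((467+1)/4) = 53^117 mod 467.
Repeated squaring: 53^2≡7, 53^4≡49, 53^8≡66, 53^16≡153, 53^32≡59, 53^64≡212 (mod 467).
53^117 = 53^(64+32+16+4+1) ≡ 204 (mod 467).
Check: 204² = 41616 ≡ 53 (mod 467). The two roots are 204 and 263.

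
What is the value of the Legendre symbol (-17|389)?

First reduce: -17 ≡ 372 (mod 389).
Pull out 2^2: since 389 ≡ 5 (mod 8), (2/389) = -1, so (2/389)^2 = +1.
Reciprocity: 93 ≡ 1 and 389 ≡ 1 (mod 4), so (93/389) = +(389/93).
Reduce top mod 93: now compute (17/93).
Reciprocity: 17 ≡ 1 and 93 ≡ 1 (mod 4), so (17/93) = +(93/17).
Reduce top mod 17: now compute (8/17).
Pull out 2^3: since 17 ≡ 1 (mod 8), (2/17) = +1, so (2/17)^3 = +1.
Reached (1/17) = 1. Collecting the sign flips along the way, the symbol is +1.

1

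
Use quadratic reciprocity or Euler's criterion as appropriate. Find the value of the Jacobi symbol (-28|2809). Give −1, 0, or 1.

First reduce: -28 ≡ 2781 (mod 2809).
Reciprocity: 2781 ≡ 1 and 2809 ≡ 1 (mod 4), so (2781/2809) = +(2809/2781).
Reduce top mod 2781: now compute (28/2781).
Pull out 2^2: since 2781 ≡ 5 (mod 8), (2/2781) = -1, so (2/2781)^2 = +1.
Reciprocity: 7 ≡ 3 and 2781 ≡ 1 (mod 4), so (7/2781) = +(2781/7).
Reduce top mod 7: now compute (2/7).
Pull out 2: since 7 ≡ 7 (mod 8), (2/7) = +1.
Reached (1/7) = 1. Collecting the sign flips along the way, the symbol is +1.

1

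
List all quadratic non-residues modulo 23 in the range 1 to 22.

Square k = 1,…,11 (k and 23−k give the same square):
1²=1, 2²=4, 3²=9, 4²=16, 5²≡2, 6²≡13, 7²≡3, 8²≡18, 9²≡12, 10²≡8, 11²≡6 (mod 23).
The residues are {1, 2, 3, 4, 6, 8, 9, 12, 13, 16, 18}; the non-residues are the remaining 11 nonzero classes.

5,7,10,11,14,15,17,19,20,21,22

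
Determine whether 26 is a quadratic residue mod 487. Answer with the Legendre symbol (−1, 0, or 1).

Pull out 2: since 487 ≡ 7 (mod 8), (2/487) = +1.
Reciprocity: 13 ≡ 1 and 487 ≡ 3 (mod 4), so (13/487) = +(487/13).
Reduce top mod 13: now compute (6/13).
Pull out 2: since 13 ≡ 5 (mod 8), (2/13) = -1.
Reciprocity: 3 ≡ 3 and 13 ≡ 1 (mod 4), so (3/13) = +(13/3).
Reduce top mod 3: now compute (1/3).
Reached (1/3) = 1. Collecting the sign flips along the way, the symbol is -1.

-1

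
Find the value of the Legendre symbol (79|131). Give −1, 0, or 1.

-1

Reciprocity: 79 ≡ 3 and 131 ≡ 3 (mod 4), so (79/131) = −(131/79).
Reduce top mod 79: now compute (52/79).
Pull out 2^2: since 79 ≡ 7 (mod 8), (2/79) = +1, so (2/79)^2 = +1.
Reciprocity: 13 ≡ 1 and 79 ≡ 3 (mod 4), so (13/79) = +(79/13).
Reduce top mod 13: now compute (1/13).
Reached (1/13) = 1. Collecting the sign flips along the way, the symbol is -1.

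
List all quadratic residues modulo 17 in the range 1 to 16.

Square k = 1,…,8 (k and 17−k give the same square):
1²=1, 2²=4, 3²=9, 4²=16, 5²≡8, 6²≡2, 7²≡15, 8²≡13 (mod 17).
So the quadratic residues mod 17 are {1, 2, 4, 8, 9, 13, 15, 16}.

1,2,4,8,9,13,15,16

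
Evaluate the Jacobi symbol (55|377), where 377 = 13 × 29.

-1

Reciprocity: 55 ≡ 3 and 377 ≡ 1 (mod 4), so (55/377) = +(377/55).
Reduce top mod 55: now compute (47/55).
Reciprocity: 47 ≡ 3 and 55 ≡ 3 (mod 4), so (47/55) = −(55/47).
Reduce top mod 47: now compute (8/47).
Pull out 2^3: since 47 ≡ 7 (mod 8), (2/47) = +1, so (2/47)^3 = +1.
Reached (1/47) = 1. Collecting the sign flips along the way, the symbol is -1.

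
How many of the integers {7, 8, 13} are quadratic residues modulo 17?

2

(7/17) = -1 → non-residue.
(8/17) = +1 → QR.
(13/17) = +1 → QR.
Total quadratic residues among the 3: 2.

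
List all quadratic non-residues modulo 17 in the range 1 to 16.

Square k = 1,…,8 (k and 17−k give the same square):
1²=1, 2²=4, 3²=9, 4²=16, 5²≡8, 6²≡2, 7²≡15, 8²≡13 (mod 17).
The residues are {1, 2, 4, 8, 9, 13, 15, 16}; the non-residues are the remaining 8 nonzero classes.

3, 5, 6, 7, 10, 11, 12, 14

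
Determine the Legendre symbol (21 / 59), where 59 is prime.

1

Reciprocity: 21 ≡ 1 and 59 ≡ 3 (mod 4), so (21/59) = +(59/21).
Reduce top mod 21: now compute (17/21).
Reciprocity: 17 ≡ 1 and 21 ≡ 1 (mod 4), so (17/21) = +(21/17).
Reduce top mod 17: now compute (4/17).
Pull out 2^2: since 17 ≡ 1 (mod 8), (2/17) = +1, so (2/17)^2 = +1.
Reached (1/17) = 1. Collecting the sign flips along the way, the symbol is +1.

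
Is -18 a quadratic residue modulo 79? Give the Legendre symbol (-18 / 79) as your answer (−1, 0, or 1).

First reduce: -18 ≡ 61 (mod 79).
Reciprocity: 61 ≡ 1 and 79 ≡ 3 (mod 4), so (61/79) = +(79/61).
Reduce top mod 61: now compute (18/61).
Pull out 2: since 61 ≡ 5 (mod 8), (2/61) = -1.
Reciprocity: 9 ≡ 1 and 61 ≡ 1 (mod 4), so (9/61) = +(61/9).
Reduce top mod 9: now compute (7/9).
Reciprocity: 7 ≡ 3 and 9 ≡ 1 (mod 4), so (7/9) = +(9/7).
Reduce top mod 7: now compute (2/7).
Pull out 2: since 7 ≡ 7 (mod 8), (2/7) = +1.
Reached (1/7) = 1. Collecting the sign flips along the way, the symbol is -1.

-1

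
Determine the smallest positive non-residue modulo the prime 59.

2

(2/59) = −1, so 2 is the smallest positive non-residue mod 59.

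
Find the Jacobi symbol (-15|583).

-1

First reduce: -15 ≡ 568 (mod 583).
Pull out 2^3: since 583 ≡ 7 (mod 8), (2/583) = +1, so (2/583)^3 = +1.
Reciprocity: 71 ≡ 3 and 583 ≡ 3 (mod 4), so (71/583) = −(583/71).
Reduce top mod 71: now compute (15/71).
Reciprocity: 15 ≡ 3 and 71 ≡ 3 (mod 4), so (15/71) = −(71/15).
Reduce top mod 15: now compute (11/15).
Reciprocity: 11 ≡ 3 and 15 ≡ 3 (mod 4), so (11/15) = −(15/11).
Reduce top mod 11: now compute (4/11).
Pull out 2^2: since 11 ≡ 3 (mod 8), (2/11) = -1, so (2/11)^2 = +1.
Reached (1/11) = 1. Collecting the sign flips along the way, the symbol is -1.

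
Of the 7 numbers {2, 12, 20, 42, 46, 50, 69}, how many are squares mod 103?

3

(2/103) = +1 → QR.
(12/103) = -1 → non-residue.
(20/103) = -1 → non-residue.
(42/103) = -1 → non-residue.
(46/103) = +1 → QR.
(50/103) = +1 → QR.
(69/103) = -1 → non-residue.
Total quadratic residues among the 7: 3.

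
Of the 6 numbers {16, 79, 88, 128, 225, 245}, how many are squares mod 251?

5

(16/251) = +1 → QR.
(79/251) = +1 → QR.
(88/251) = +1 → QR.
(128/251) = -1 → non-residue.
(225/251) = +1 → QR.
(245/251) = +1 → QR.
Total quadratic residues among the 6: 5.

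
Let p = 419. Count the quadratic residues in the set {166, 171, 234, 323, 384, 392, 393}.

3

(166/419) = +1 → QR.
(171/419) = -1 → non-residue.
(234/419) = -1 → non-residue.
(323/419) = +1 → QR.
(384/419) = -1 → non-residue.
(392/419) = -1 → non-residue.
(393/419) = +1 → QR.
Total quadratic residues among the 7: 3.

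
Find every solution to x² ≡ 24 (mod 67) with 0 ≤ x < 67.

15, 52

Since 67 ≡ 3 (mod 4), a square root of 24 is 24^((67+1)/4) = 24^17 mod 67.
Repeated squaring: 24^2≡40, 24^4≡59, 24^8≡64, 24^16≡9 (mod 67).
24^17 = 24^(16+1) ≡ 15 (mod 67).
Check: 15² = 225 ≡ 24 (mod 67). The two roots are 15 and 52.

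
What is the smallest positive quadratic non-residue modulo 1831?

(2/1831) = +1, so 2 is a residue.
(3/1831) = −1, so 3 is the smallest positive non-residue mod 1831.

3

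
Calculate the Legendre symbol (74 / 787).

-1

Pull out 2: since 787 ≡ 3 (mod 8), (2/787) = -1.
Reciprocity: 37 ≡ 1 and 787 ≡ 3 (mod 4), so (37/787) = +(787/37).
Reduce top mod 37: now compute (10/37).
Pull out 2: since 37 ≡ 5 (mod 8), (2/37) = -1.
Reciprocity: 5 ≡ 1 and 37 ≡ 1 (mod 4), so (5/37) = +(37/5).
Reduce top mod 5: now compute (2/5).
Pull out 2: since 5 ≡ 5 (mod 8), (2/5) = -1.
Reached (1/5) = 1. Collecting the sign flips along the way, the symbol is -1.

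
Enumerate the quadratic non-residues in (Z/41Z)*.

3,6,7,11,12,13,14,15,17,19,22,24,26,27,28,29,30,34,35,38

Square k = 1,…,20 (k and 41−k give the same square):
1²=1, 2²=4, 3²=9, 4²=16, 5²=25, 6²=36, 7²≡8, 8²≡23, 9²≡40, 10²≡18, 11²≡39, 12²≡21, 13²≡5, 14²≡32, 15²≡20, 16²≡10, 17²≡2, 18²≡37, 19²≡33, 20²≡31 (mod 41).
The residues are {1, 2, 4, 5, 8, 9, 10, 16, 18, 20, 21, 23, 25, 31, 32, 33, 36, 37, 39, 40}; the non-residues are the remaining 20 nonzero classes.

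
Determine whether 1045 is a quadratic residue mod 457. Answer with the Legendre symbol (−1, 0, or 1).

1

First reduce: 1045 ≡ 131 (mod 457).
Reciprocity: 131 ≡ 3 and 457 ≡ 1 (mod 4), so (131/457) = +(457/131).
Reduce top mod 131: now compute (64/131).
Pull out 2^6: since 131 ≡ 3 (mod 8), (2/131) = -1, so (2/131)^6 = +1.
Reached (1/131) = 1. Collecting the sign flips along the way, the symbol is +1.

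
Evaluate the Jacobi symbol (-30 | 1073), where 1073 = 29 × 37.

1

First reduce: -30 ≡ 1043 (mod 1073).
Reciprocity: 1043 ≡ 3 and 1073 ≡ 1 (mod 4), so (1043/1073) = +(1073/1043).
Reduce top mod 1043: now compute (30/1043).
Pull out 2: since 1043 ≡ 3 (mod 8), (2/1043) = -1.
Reciprocity: 15 ≡ 3 and 1043 ≡ 3 (mod 4), so (15/1043) = −(1043/15).
Reduce top mod 15: now compute (8/15).
Pull out 2^3: since 15 ≡ 7 (mod 8), (2/15) = +1, so (2/15)^3 = +1.
Reached (1/15) = 1. Collecting the sign flips along the way, the symbol is +1.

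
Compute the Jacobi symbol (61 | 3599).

0

Reciprocity: 61 ≡ 1 and 3599 ≡ 3 (mod 4), so (61/3599) = +(3599/61).
Reduce top mod 61: now compute (0/61).
Top reduces to 0: gcd > 1, so the symbol is 0.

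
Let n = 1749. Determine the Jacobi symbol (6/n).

Pull out 2: since 1749 ≡ 5 (mod 8), (2/1749) = -1.
Reciprocity: 3 ≡ 3 and 1749 ≡ 1 (mod 4), so (3/1749) = +(1749/3).
Reduce top mod 3: now compute (0/3).
Top reduces to 0: gcd > 1, so the symbol is 0.

0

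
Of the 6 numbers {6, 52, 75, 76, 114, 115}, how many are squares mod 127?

(6/127) = -1 → non-residue.
(52/127) = +1 → QR.
(75/127) = -1 → non-residue.
(76/127) = +1 → QR.
(114/127) = -1 → non-residue.
(115/127) = +1 → QR.
Total quadratic residues among the 6: 3.

3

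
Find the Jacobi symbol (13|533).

Reciprocity: 13 ≡ 1 and 533 ≡ 1 (mod 4), so (13/533) = +(533/13).
Reduce top mod 13: now compute (0/13).
Top reduces to 0: gcd > 1, so the symbol is 0.

0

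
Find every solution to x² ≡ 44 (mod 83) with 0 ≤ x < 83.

Since 83 ≡ 3 (mod 4), a square root of 44 is 44^((83+1)/4) = 44^21 mod 83.
Repeated squaring: 44^2≡27, 44^4≡65, 44^8≡75, 44^16≡64 (mod 83).
44^21 = 44^(16+4+1) ≡ 25 (mod 83).
Check: 25² = 625 ≡ 44 (mod 83). The two roots are 25 and 58.

25, 58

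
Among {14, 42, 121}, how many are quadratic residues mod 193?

(14/193) = +1 → QR.
(42/193) = +1 → QR.
(121/193) = +1 → QR.
Total quadratic residues among the 3: 3.

3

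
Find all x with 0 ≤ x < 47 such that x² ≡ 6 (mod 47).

Since 47 ≡ 3 (mod 4), a square root of 6 is 6^((47+1)/4) = 6^12 mod 47.
Repeated squaring: 6^2≡36, 6^4≡27, 6^8≡24 (mod 47).
6^12 = 6^(8+4) ≡ 37 (mod 47).
Check: 37² = 1369 ≡ 6 (mod 47). The two roots are 10 and 37.

10, 37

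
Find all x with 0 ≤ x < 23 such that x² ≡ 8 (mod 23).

10, 13

Since 23 ≡ 3 (mod 4), a square root of 8 is 8^((23+1)/4) = 8^6 mod 23.
Repeated squaring: 8^2≡18, 8^4≡2 (mod 23).
8^6 = 8^(4+2) ≡ 13 (mod 23).
Check: 13² = 169 ≡ 8 (mod 23). The two roots are 10 and 13.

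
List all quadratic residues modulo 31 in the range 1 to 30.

Square k = 1,…,15 (k and 31−k give the same square):
1²=1, 2²=4, 3²=9, 4²=16, 5²=25, 6²≡5, 7²≡18, 8²≡2, 9²≡19, 10²≡7, 11²≡28, 12²≡20, 13²≡14, 14²≡10, 15²≡8 (mod 31).
So the quadratic residues mod 31 are {1, 2, 4, 5, 7, 8, 9, 10, 14, 16, 18, 19, 20, 25, 28}.

1,2,4,5,7,8,9,10,14,16,18,19,20,25,28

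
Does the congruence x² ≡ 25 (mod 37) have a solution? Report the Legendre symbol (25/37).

1

Reciprocity: 25 ≡ 1 and 37 ≡ 1 (mod 4), so (25/37) = +(37/25).
Reduce top mod 25: now compute (12/25).
Pull out 2^2: since 25 ≡ 1 (mod 8), (2/25) = +1, so (2/25)^2 = +1.
Reciprocity: 3 ≡ 3 and 25 ≡ 1 (mod 4), so (3/25) = +(25/3).
Reduce top mod 3: now compute (1/3).
Reached (1/3) = 1. Collecting the sign flips along the way, the symbol is +1.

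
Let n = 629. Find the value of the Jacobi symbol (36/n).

Pull out 2^2: since 629 ≡ 5 (mod 8), (2/629) = -1, so (2/629)^2 = +1.
Reciprocity: 9 ≡ 1 and 629 ≡ 1 (mod 4), so (9/629) = +(629/9).
Reduce top mod 9: now compute (8/9).
Pull out 2^3: since 9 ≡ 1 (mod 8), (2/9) = +1, so (2/9)^3 = +1.
Reached (1/9) = 1. Collecting the sign flips along the way, the symbol is +1.

1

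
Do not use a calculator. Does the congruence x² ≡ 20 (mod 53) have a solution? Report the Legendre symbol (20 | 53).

-1

Pull out 2^2: since 53 ≡ 5 (mod 8), (2/53) = -1, so (2/53)^2 = +1.
Reciprocity: 5 ≡ 1 and 53 ≡ 1 (mod 4), so (5/53) = +(53/5).
Reduce top mod 5: now compute (3/5).
Reciprocity: 3 ≡ 3 and 5 ≡ 1 (mod 4), so (3/5) = +(5/3).
Reduce top mod 3: now compute (2/3).
Pull out 2: since 3 ≡ 3 (mod 8), (2/3) = -1.
Reached (1/3) = 1. Collecting the sign flips along the way, the symbol is -1.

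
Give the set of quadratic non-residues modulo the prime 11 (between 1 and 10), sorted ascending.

Square k = 1,…,5 (k and 11−k give the same square):
1²=1, 2²=4, 3²=9, 4²≡5, 5²≡3 (mod 11).
The residues are {1, 3, 4, 5, 9}; the non-residues are the remaining 5 nonzero classes.

2, 6, 7, 8, 10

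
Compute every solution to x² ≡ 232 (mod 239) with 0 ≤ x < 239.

94, 145

Since 239 ≡ 3 (mod 4), a square root of 232 is 232^((239+1)/4) = 232^60 mod 239.
Repeated squaring: 232^2≡49, 232^4≡11, 232^8≡121, 232^16≡62, 232^32≡20 (mod 239).
232^60 = 232^(32+16+8+4) ≡ 145 (mod 239).
Check: 145² = 21025 ≡ 232 (mod 239). The two roots are 94 and 145.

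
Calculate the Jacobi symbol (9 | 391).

1

Reciprocity: 9 ≡ 1 and 391 ≡ 3 (mod 4), so (9/391) = +(391/9).
Reduce top mod 9: now compute (4/9).
Pull out 2^2: since 9 ≡ 1 (mod 8), (2/9) = +1, so (2/9)^2 = +1.
Reached (1/9) = 1. Collecting the sign flips along the way, the symbol is +1.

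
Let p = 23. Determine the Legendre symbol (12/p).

1

Euler's criterion: (12/23) ≡ 12^11 (mod 23).
12^2 ≡ 6 (mod 23)
12^4 ≡ 13 (mod 23)
12^8 ≡ 8 (mod 23)
12^11 = 12^(8+2+1) ≡ 1 (mod 23).
Result is 1, so (12/23) = 1.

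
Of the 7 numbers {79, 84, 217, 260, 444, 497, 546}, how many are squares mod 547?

4

(79/547) = -1 → non-residue.
(84/547) = +1 → QR.
(217/547) = +1 → QR.
(260/547) = -1 → non-residue.
(444/547) = +1 → QR.
(497/547) = +1 → QR.
(546/547) = -1 → non-residue.
Total quadratic residues among the 7: 4.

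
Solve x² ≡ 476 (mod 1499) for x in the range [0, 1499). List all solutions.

Since 1499 ≡ 3 (mod 4), a square root of 476 is 476^((1499+1)/4) = 476^375 mod 1499.
Repeated squaring: 476^2≡227, 476^4≡563, 476^8≡680, 476^16≡708, 476^32≡598, 476^64≡842, 476^128≡1436, 476^256≡971 (mod 1499).
476^375 = 476^(256+64+32+16+4+2+1) ≡ 372 (mod 1499).
Check: 372² = 138384 ≡ 476 (mod 1499). The two roots are 372 and 1127.

372, 1127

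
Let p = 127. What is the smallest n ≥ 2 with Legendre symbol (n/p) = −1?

3

(2/127) = +1, so 2 is a residue.
(3/127) = −1, so 3 is the smallest positive non-residue mod 127.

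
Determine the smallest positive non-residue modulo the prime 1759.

(2/1759) = +1, so 2 is a residue.
(3/1759) = −1, so 3 is the smallest positive non-residue mod 1759.

3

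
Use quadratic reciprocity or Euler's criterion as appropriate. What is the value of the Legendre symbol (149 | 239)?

Reciprocity: 149 ≡ 1 and 239 ≡ 3 (mod 4), so (149/239) = +(239/149).
Reduce top mod 149: now compute (90/149).
Pull out 2: since 149 ≡ 5 (mod 8), (2/149) = -1.
Reciprocity: 45 ≡ 1 and 149 ≡ 1 (mod 4), so (45/149) = +(149/45).
Reduce top mod 45: now compute (14/45).
Pull out 2: since 45 ≡ 5 (mod 8), (2/45) = -1.
Reciprocity: 7 ≡ 3 and 45 ≡ 1 (mod 4), so (7/45) = +(45/7).
Reduce top mod 7: now compute (3/7).
Reciprocity: 3 ≡ 3 and 7 ≡ 3 (mod 4), so (3/7) = −(7/3).
Reduce top mod 3: now compute (1/3).
Reached (1/3) = 1. Collecting the sign flips along the way, the symbol is -1.

-1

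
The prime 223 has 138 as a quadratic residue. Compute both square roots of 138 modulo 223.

Since 223 ≡ 3 (mod 4), a square root of 138 is 138^((223+1)/4) = 138^56 mod 223.
Repeated squaring: 138^2≡89, 138^4≡116, 138^8≡76, 138^16≡201, 138^32≡38 (mod 223).
138^56 = 138^(32+16+8) ≡ 19 (mod 223).
Check: 19² = 361 ≡ 138 (mod 223). The two roots are 19 and 204.

19, 204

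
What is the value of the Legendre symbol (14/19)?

Pull out 2: since 19 ≡ 3 (mod 8), (2/19) = -1.
Reciprocity: 7 ≡ 3 and 19 ≡ 3 (mod 4), so (7/19) = −(19/7).
Reduce top mod 7: now compute (5/7).
Reciprocity: 5 ≡ 1 and 7 ≡ 3 (mod 4), so (5/7) = +(7/5).
Reduce top mod 5: now compute (2/5).
Pull out 2: since 5 ≡ 5 (mod 8), (2/5) = -1.
Reached (1/5) = 1. Collecting the sign flips along the way, the symbol is -1.

-1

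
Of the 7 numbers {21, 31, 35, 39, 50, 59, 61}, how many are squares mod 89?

(21/89) = +1 → QR.
(31/89) = -1 → non-residue.
(35/89) = -1 → non-residue.
(39/89) = +1 → QR.
(50/89) = +1 → QR.
(59/89) = -1 → non-residue.
(61/89) = -1 → non-residue.
Total quadratic residues among the 7: 3.

3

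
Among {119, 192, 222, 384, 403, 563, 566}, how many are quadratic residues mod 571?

(119/571) = +1 → QR.
(192/571) = -1 → non-residue.
(222/571) = +1 → QR.
(384/571) = +1 → QR.
(403/571) = +1 → QR.
(563/571) = +1 → QR.
(566/571) = -1 → non-residue.
Total quadratic residues among the 7: 5.

5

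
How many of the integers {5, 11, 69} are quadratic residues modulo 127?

(5/127) = -1 → non-residue.
(11/127) = +1 → QR.
(69/127) = +1 → QR.
Total quadratic residues among the 3: 2.

2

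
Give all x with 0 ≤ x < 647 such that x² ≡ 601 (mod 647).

Since 647 ≡ 3 (mod 4), a square root of 601 is 601^((647+1)/4) = 601^162 mod 647.
Repeated squaring: 601^2≡175, 601^4≡216, 601^8≡72, 601^16≡8, 601^32≡64, 601^64≡214, 601^128≡506 (mod 647).
601^162 = 601^(128+32+2) ≡ 127 (mod 647).
Check: 127² = 16129 ≡ 601 (mod 647). The two roots are 127 and 520.

127, 520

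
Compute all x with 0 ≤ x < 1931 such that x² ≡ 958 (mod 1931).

Since 1931 ≡ 3 (mod 4), a square root of 958 is 958^((1931+1)/4) = 958^483 mod 1931.
Repeated squaring: 958^2≡539, 958^4≡871, 958^8≡1689, 958^16≡634, 958^32≡308, 958^64≡245, 958^128≡164, 958^256≡1793 (mod 1931).
958^483 = 958^(256+128+64+32+2+1) ≡ 112 (mod 1931).
Check: 112² = 12544 ≡ 958 (mod 1931). The two roots are 112 and 1819.

112, 1819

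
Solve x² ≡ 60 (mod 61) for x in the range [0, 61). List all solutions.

11, 50

61 ≡ 1 (mod 4), so we find a root by search.
Trying successive values, 11² = 121 ≡ 60 (mod 61). The other root is 61 − 11 = 50.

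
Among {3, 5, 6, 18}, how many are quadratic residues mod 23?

(3/23) = +1 → QR.
(5/23) = -1 → non-residue.
(6/23) = +1 → QR.
(18/23) = +1 → QR.
Total quadratic residues among the 4: 3.

3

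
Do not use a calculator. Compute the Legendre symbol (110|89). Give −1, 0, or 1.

1

Euler's criterion: (110/89) ≡ 21^44 (mod 89).
21^2 ≡ 85 (mod 89)
21^4 ≡ 16 (mod 89)
21^8 ≡ 78 (mod 89)
21^16 ≡ 32 (mod 89)
21^32 ≡ 45 (mod 89)
21^44 = 21^(32+8+4) ≡ 1 (mod 89).
Result is 1, so (110/89) = 1.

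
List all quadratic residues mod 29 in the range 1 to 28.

1, 4, 5, 6, 7, 9, 13, 16, 20, 22, 23, 24, 25, 28

Square k = 1,…,14 (k and 29−k give the same square):
1²=1, 2²=4, 3²=9, 4²=16, 5²=25, 6²≡7, 7²≡20, 8²≡6, 9²≡23, 10²≡13, 11²≡5, 12²≡28, 13²≡24, 14²≡22 (mod 29).
So the quadratic residues mod 29 are {1, 4, 5, 6, 7, 9, 13, 16, 20, 22, 23, 24, 25, 28}.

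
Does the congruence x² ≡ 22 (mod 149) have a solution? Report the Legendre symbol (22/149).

1

Euler's criterion: (22/149) ≡ 22^74 (mod 149).
22^2 ≡ 37 (mod 149)
22^4 ≡ 28 (mod 149)
22^8 ≡ 39 (mod 149)
22^16 ≡ 31 (mod 149)
22^32 ≡ 67 (mod 149)
22^64 ≡ 19 (mod 149)
22^74 = 22^(64+8+2) ≡ 1 (mod 149).
Result is 1, so (22/149) = 1.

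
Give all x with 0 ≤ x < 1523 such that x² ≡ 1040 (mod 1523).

357, 1166

Since 1523 ≡ 3 (mod 4), a square root of 1040 is 1040^((1523+1)/4) = 1040^381 mod 1523.
Repeated squaring: 1040^2≡270, 1040^4≡1319, 1040^8≡495, 1040^16≡1345, 1040^32≡1224, 1040^64≡1067, 1040^128≡808, 1040^256≡1020 (mod 1523).
1040^381 = 1040^(256+64+32+16+8+4+1) ≡ 357 (mod 1523).
Check: 357² = 127449 ≡ 1040 (mod 1523). The two roots are 357 and 1166.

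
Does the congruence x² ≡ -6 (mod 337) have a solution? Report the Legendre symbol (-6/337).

Euler's criterion: (-6/337) ≡ 331^168 (mod 337).
331^2 ≡ 36 (mod 337)
331^4 ≡ 285 (mod 337)
331^8 ≡ 8 (mod 337)
331^16 ≡ 64 (mod 337)
331^32 ≡ 52 (mod 337)
331^64 ≡ 8 (mod 337)
331^128 ≡ 64 (mod 337)
331^168 = 331^(128+32+8) ≡ 1 (mod 337).
Result is 1, so (-6/337) = 1.

1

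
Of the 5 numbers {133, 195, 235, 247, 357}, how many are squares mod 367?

2

(133/367) = -1 → non-residue.
(195/367) = +1 → QR.
(235/367) = -1 → non-residue.
(247/367) = -1 → non-residue.
(357/367) = +1 → QR.
Total quadratic residues among the 5: 2.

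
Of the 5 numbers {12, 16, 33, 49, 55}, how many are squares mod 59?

3

(12/59) = +1 → QR.
(16/59) = +1 → QR.
(33/59) = -1 → non-residue.
(49/59) = +1 → QR.
(55/59) = -1 → non-residue.
Total quadratic residues among the 5: 3.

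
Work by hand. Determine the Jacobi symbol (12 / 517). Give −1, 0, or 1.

Pull out 2^2: since 517 ≡ 5 (mod 8), (2/517) = -1, so (2/517)^2 = +1.
Reciprocity: 3 ≡ 3 and 517 ≡ 1 (mod 4), so (3/517) = +(517/3).
Reduce top mod 3: now compute (1/3).
Reached (1/3) = 1. Collecting the sign flips along the way, the symbol is +1.

1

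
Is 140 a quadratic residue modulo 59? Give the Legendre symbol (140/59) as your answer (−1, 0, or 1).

1

Euler's criterion: (140/59) ≡ 22^29 (mod 59).
22^2 ≡ 12 (mod 59)
22^4 ≡ 26 (mod 59)
22^8 ≡ 27 (mod 59)
22^16 ≡ 21 (mod 59)
22^29 = 22^(16+8+4+1) ≡ 1 (mod 59).
Result is 1, so (140/59) = 1.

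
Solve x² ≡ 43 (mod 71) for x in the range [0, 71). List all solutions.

Since 71 ≡ 3 (mod 4), a square root of 43 is 43^((71+1)/4) = 43^18 mod 71.
Repeated squaring: 43^2≡3, 43^4≡9, 43^8≡10, 43^16≡29 (mod 71).
43^18 = 43^(16+2) ≡ 16 (mod 71).
Check: 16² = 256 ≡ 43 (mod 71). The two roots are 16 and 55.

16, 55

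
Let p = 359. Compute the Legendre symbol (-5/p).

First reduce: -5 ≡ 354 (mod 359).
Pull out 2: since 359 ≡ 7 (mod 8), (2/359) = +1.
Reciprocity: 177 ≡ 1 and 359 ≡ 3 (mod 4), so (177/359) = +(359/177).
Reduce top mod 177: now compute (5/177).
Reciprocity: 5 ≡ 1 and 177 ≡ 1 (mod 4), so (5/177) = +(177/5).
Reduce top mod 5: now compute (2/5).
Pull out 2: since 5 ≡ 5 (mod 8), (2/5) = -1.
Reached (1/5) = 1. Collecting the sign flips along the way, the symbol is -1.

-1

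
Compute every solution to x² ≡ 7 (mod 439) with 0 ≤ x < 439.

165, 274

Since 439 ≡ 3 (mod 4), a square root of 7 is 7^((439+1)/4) = 7^110 mod 439.
Repeated squaring: 7^2≡49, 7^4≡206, 7^8≡292, 7^16≡98, 7^32≡385, 7^64≡282 (mod 439).
7^110 = 7^(64+32+8+4+2) ≡ 274 (mod 439).
Check: 274² = 75076 ≡ 7 (mod 439). The two roots are 165 and 274.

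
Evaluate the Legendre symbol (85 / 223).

-1

Euler's criterion: (85/223) ≡ 85^111 (mod 223).
85^2 ≡ 89 (mod 223)
85^4 ≡ 116 (mod 223)
85^8 ≡ 76 (mod 223)
85^16 ≡ 201 (mod 223)
85^32 ≡ 38 (mod 223)
85^64 ≡ 106 (mod 223)
85^111 = 85^(64+32+8+4+2+1) ≡ 222 (mod 223).
Result is 222 ≡ −1, so (85/223) = −1.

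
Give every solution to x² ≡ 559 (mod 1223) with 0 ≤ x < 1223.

193, 1030

Since 1223 ≡ 3 (mod 4), a square root of 559 is 559^((1223+1)/4) = 559^306 mod 1223.
Repeated squaring: 559^2≡616, 559^4≡326, 559^8≡1098, 559^16≡949, 559^32≡473, 559^64≡1143, 559^128≡285, 559^256≡507 (mod 1223).
559^306 = 559^(256+32+16+2) ≡ 193 (mod 1223).
Check: 193² = 37249 ≡ 559 (mod 1223). The two roots are 193 and 1030.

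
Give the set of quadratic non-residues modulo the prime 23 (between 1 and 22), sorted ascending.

Square k = 1,…,11 (k and 23−k give the same square):
1²=1, 2²=4, 3²=9, 4²=16, 5²≡2, 6²≡13, 7²≡3, 8²≡18, 9²≡12, 10²≡8, 11²≡6 (mod 23).
The residues are {1, 2, 3, 4, 6, 8, 9, 12, 13, 16, 18}; the non-residues are the remaining 11 nonzero classes.

5, 7, 10, 11, 14, 15, 17, 19, 20, 21, 22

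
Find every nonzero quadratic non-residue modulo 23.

Square k = 1,…,11 (k and 23−k give the same square):
1²=1, 2²=4, 3²=9, 4²=16, 5²≡2, 6²≡13, 7²≡3, 8²≡18, 9²≡12, 10²≡8, 11²≡6 (mod 23).
The residues are {1, 2, 3, 4, 6, 8, 9, 12, 13, 16, 18}; the non-residues are the remaining 11 nonzero classes.

5,7,10,11,14,15,17,19,20,21,22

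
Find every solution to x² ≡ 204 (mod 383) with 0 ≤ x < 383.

151, 232

Since 383 ≡ 3 (mod 4), a square root of 204 is 204^((383+1)/4) = 204^96 mod 383.
Repeated squaring: 204^2≡252, 204^4≡309, 204^8≡114, 204^16≡357, 204^32≡293, 204^64≡57 (mod 383).
204^96 = 204^(64+32) ≡ 232 (mod 383).
Check: 232² = 53824 ≡ 204 (mod 383). The two roots are 151 and 232.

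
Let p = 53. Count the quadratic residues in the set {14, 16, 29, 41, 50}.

(14/53) = -1 → non-residue.
(16/53) = +1 → QR.
(29/53) = +1 → QR.
(41/53) = -1 → non-residue.
(50/53) = -1 → non-residue.
Total quadratic residues among the 5: 2.

2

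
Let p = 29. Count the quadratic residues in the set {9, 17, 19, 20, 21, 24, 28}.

(9/29) = +1 → QR.
(17/29) = -1 → non-residue.
(19/29) = -1 → non-residue.
(20/29) = +1 → QR.
(21/29) = -1 → non-residue.
(24/29) = +1 → QR.
(28/29) = +1 → QR.
Total quadratic residues among the 7: 4.

4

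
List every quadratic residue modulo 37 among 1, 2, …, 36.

1 3 4 7 9 10 11 12 16 21 25 26 27 28 30 33 34 36

Square k = 1,…,18 (k and 37−k give the same square):
1²=1, 2²=4, 3²=9, 4²=16, 5²=25, 6²=36, 7²≡12, 8²≡27, 9²≡7, 10²≡26, 11²≡10, 12²≡33, 13²≡21, 14²≡11, 15²≡3, 16²≡34, 17²≡30, 18²≡28 (mod 37).
So the quadratic residues mod 37 are {1, 3, 4, 7, 9, 10, 11, 12, 16, 21, 25, 26, 27, 28, 30, 33, 34, 36}.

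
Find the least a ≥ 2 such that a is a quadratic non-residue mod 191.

(2/191) = +1, so 2 is a residue.
(3/191) = +1, so 3 is a residue.
(4/191) = +1, so 4 is a residue.
(5/191) = +1, so 5 is a residue.
(6/191) = +1, so 6 is a residue.
(7/191) = −1, so 7 is the smallest positive non-residue mod 191.

7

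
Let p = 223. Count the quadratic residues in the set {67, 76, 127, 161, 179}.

3

(67/223) = -1 → non-residue.
(76/223) = +1 → QR.
(127/223) = +1 → QR.
(161/223) = -1 → non-residue.
(179/223) = +1 → QR.
Total quadratic residues among the 5: 3.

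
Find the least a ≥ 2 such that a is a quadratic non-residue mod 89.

(2/89) = +1, so 2 is a residue.
(3/89) = −1, so 3 is the smallest positive non-residue mod 89.

3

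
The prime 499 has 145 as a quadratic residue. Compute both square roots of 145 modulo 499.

Since 499 ≡ 3 (mod 4), a square root of 145 is 145^((499+1)/4) = 145^125 mod 499.
Repeated squaring: 145^2≡67, 145^4≡497, 145^8≡4, 145^16≡16, 145^32≡256, 145^64≡167 (mod 499).
145^125 = 145^(64+32+16+8+4+1) ≡ 245 (mod 499).
Check: 245² = 60025 ≡ 145 (mod 499). The two roots are 245 and 254.

245, 254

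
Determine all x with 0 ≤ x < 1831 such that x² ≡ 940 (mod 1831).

255, 1576

Since 1831 ≡ 3 (mod 4), a square root of 940 is 940^((1831+1)/4) = 940^458 mod 1831.
Repeated squaring: 940^2≡1058, 940^4≡623, 940^8≡1788, 940^16≡18, 940^32≡324, 940^64≡609, 940^128≡1019, 940^256≡184 (mod 1831).
940^458 = 940^(256+128+64+8+2) ≡ 255 (mod 1831).
Check: 255² = 65025 ≡ 940 (mod 1831). The two roots are 255 and 1576.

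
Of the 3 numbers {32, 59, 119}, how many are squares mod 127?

1

(32/127) = +1 → QR.
(59/127) = -1 → non-residue.
(119/127) = -1 → non-residue.
Total quadratic residues among the 3: 1.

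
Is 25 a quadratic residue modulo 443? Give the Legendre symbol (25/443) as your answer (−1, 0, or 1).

1

Euler's criterion: (25/443) ≡ 25^221 (mod 443).
25^2 ≡ 182 (mod 443)
25^4 ≡ 342 (mod 443)
25^8 ≡ 12 (mod 443)
25^16 ≡ 144 (mod 443)
25^32 ≡ 358 (mod 443)
25^64 ≡ 137 (mod 443)
25^128 ≡ 163 (mod 443)
25^221 = 25^(128+64+16+8+4+1) ≡ 1 (mod 443).
Result is 1, so (25/443) = 1.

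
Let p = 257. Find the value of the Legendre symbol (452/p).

First reduce: 452 ≡ 195 (mod 257).
Reciprocity: 195 ≡ 3 and 257 ≡ 1 (mod 4), so (195/257) = +(257/195).
Reduce top mod 195: now compute (62/195).
Pull out 2: since 195 ≡ 3 (mod 8), (2/195) = -1.
Reciprocity: 31 ≡ 3 and 195 ≡ 3 (mod 4), so (31/195) = −(195/31).
Reduce top mod 31: now compute (9/31).
Reciprocity: 9 ≡ 1 and 31 ≡ 3 (mod 4), so (9/31) = +(31/9).
Reduce top mod 9: now compute (4/9).
Pull out 2^2: since 9 ≡ 1 (mod 8), (2/9) = +1, so (2/9)^2 = +1.
Reached (1/9) = 1. Collecting the sign flips along the way, the symbol is +1.

1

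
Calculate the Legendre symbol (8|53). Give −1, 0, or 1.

Euler's criterion: (8/53) ≡ 8^26 (mod 53).
8^2 ≡ 11 (mod 53)
8^4 ≡ 15 (mod 53)
8^8 ≡ 13 (mod 53)
8^16 ≡ 10 (mod 53)
8^26 = 8^(16+8+2) ≡ 52 (mod 53).
Result is 52 ≡ −1, so (8/53) = −1.

-1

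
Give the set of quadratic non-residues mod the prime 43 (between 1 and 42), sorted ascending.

Square k = 1,…,21 (k and 43−k give the same square):
1²=1, 2²=4, 3²=9, 4²=16, 5²=25, 6²=36, 7²≡6, 8²≡21, 9²≡38, 10²≡14, 11²≡35, 12²≡15, 13²≡40, 14²≡24, 15²≡10, 16²≡41, 17²≡31, 18²≡23, 19²≡17, 20²≡13, 21²≡11 (mod 43).
The residues are {1, 4, 6, 9, 10, 11, 13, 14, 15, 16, 17, 21, 23, 24, 25, 31, 35, 36, 38, 40, 41}; the non-residues are the remaining 21 nonzero classes.

2,3,5,7,8,12,18,19,20,22,26,27,28,29,30,32,33,34,37,39,42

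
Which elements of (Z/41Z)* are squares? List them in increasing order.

Square k = 1,…,20 (k and 41−k give the same square):
1²=1, 2²=4, 3²=9, 4²=16, 5²=25, 6²=36, 7²≡8, 8²≡23, 9²≡40, 10²≡18, 11²≡39, 12²≡21, 13²≡5, 14²≡32, 15²≡20, 16²≡10, 17²≡2, 18²≡37, 19²≡33, 20²≡31 (mod 41).
So the quadratic residues mod 41 are {1, 2, 4, 5, 8, 9, 10, 16, 18, 20, 21, 23, 25, 31, 32, 33, 36, 37, 39, 40}.

1,2,4,5,8,9,10,16,18,20,21,23,25,31,32,33,36,37,39,40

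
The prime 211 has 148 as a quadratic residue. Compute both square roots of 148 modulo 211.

88, 123

Since 211 ≡ 3 (mod 4), a square root of 148 is 148^((211+1)/4) = 148^53 mod 211.
Repeated squaring: 148^2≡171, 148^4≡123, 148^8≡148, 148^16≡171, 148^32≡123 (mod 211).
148^53 = 148^(32+16+4+1) ≡ 123 (mod 211).
Check: 123² = 15129 ≡ 148 (mod 211). The two roots are 88 and 123.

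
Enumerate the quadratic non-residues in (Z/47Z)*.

5,10,11,13,15,19,20,22,23,26,29,30,31,33,35,38,39,40,41,43,44,45,46

Square k = 1,…,23 (k and 47−k give the same square):
1²=1, 2²=4, 3²=9, 4²=16, 5²=25, 6²=36, 7²≡2, 8²≡17, 9²≡34, 10²≡6, 11²≡27, 12²≡3, 13²≡28, 14²≡8, 15²≡37, 16²≡21, 17²≡7, 18²≡42, 19²≡32, 20²≡24, 21²≡18, 22²≡14, 23²≡12 (mod 47).
The residues are {1, 2, 3, 4, 6, 7, 8, 9, 12, 14, 16, 17, 18, 21, 24, 25, 27, 28, 32, 34, 36, 37, 42}; the non-residues are the remaining 23 nonzero classes.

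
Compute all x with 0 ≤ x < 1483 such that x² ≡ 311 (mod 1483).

553, 930

Since 1483 ≡ 3 (mod 4), a square root of 311 is 311^((1483+1)/4) = 311^371 mod 1483.
Repeated squaring: 311^2≡326, 311^4≡983, 311^8≡856, 311^16≡134, 311^32≡160, 311^64≡389, 311^128≡55, 311^256≡59 (mod 1483).
311^371 = 311^(256+64+32+16+2+1) ≡ 553 (mod 1483).
Check: 553² = 305809 ≡ 311 (mod 1483). The two roots are 553 and 930.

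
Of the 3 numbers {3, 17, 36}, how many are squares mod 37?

2

(3/37) = +1 → QR.
(17/37) = -1 → non-residue.
(36/37) = +1 → QR.
Total quadratic residues among the 3: 2.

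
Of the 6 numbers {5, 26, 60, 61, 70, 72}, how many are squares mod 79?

3

(5/79) = +1 → QR.
(26/79) = +1 → QR.
(60/79) = -1 → non-residue.
(61/79) = -1 → non-residue.
(70/79) = -1 → non-residue.
(72/79) = +1 → QR.
Total quadratic residues among the 6: 3.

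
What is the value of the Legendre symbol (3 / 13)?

1

Euler's criterion: (3/13) ≡ 3^6 (mod 13).
3^2 ≡ 9 (mod 13)
3^4 ≡ 3 (mod 13)
3^6 = 3^(4+2) ≡ 1 (mod 13).
Result is 1, so (3/13) = 1.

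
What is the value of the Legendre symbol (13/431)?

-1

Reciprocity: 13 ≡ 1 and 431 ≡ 3 (mod 4), so (13/431) = +(431/13).
Reduce top mod 13: now compute (2/13).
Pull out 2: since 13 ≡ 5 (mod 8), (2/13) = -1.
Reached (1/13) = 1. Collecting the sign flips along the way, the symbol is -1.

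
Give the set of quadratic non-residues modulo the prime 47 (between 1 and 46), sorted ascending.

Square k = 1,…,23 (k and 47−k give the same square):
1²=1, 2²=4, 3²=9, 4²=16, 5²=25, 6²=36, 7²≡2, 8²≡17, 9²≡34, 10²≡6, 11²≡27, 12²≡3, 13²≡28, 14²≡8, 15²≡37, 16²≡21, 17²≡7, 18²≡42, 19²≡32, 20²≡24, 21²≡18, 22²≡14, 23²≡12 (mod 47).
The residues are {1, 2, 3, 4, 6, 7, 8, 9, 12, 14, 16, 17, 18, 21, 24, 25, 27, 28, 32, 34, 36, 37, 42}; the non-residues are the remaining 23 nonzero classes.

5 10 11 13 15 19 20 22 23 26 29 30 31 33 35 38 39 40 41 43 44 45 46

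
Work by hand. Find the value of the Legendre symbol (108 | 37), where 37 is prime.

Euler's criterion: (108/37) ≡ 34^18 (mod 37).
34^2 ≡ 9 (mod 37)
34^4 ≡ 7 (mod 37)
34^8 ≡ 12 (mod 37)
34^16 ≡ 33 (mod 37)
34^18 = 34^(16+2) ≡ 1 (mod 37).
Result is 1, so (108/37) = 1.

1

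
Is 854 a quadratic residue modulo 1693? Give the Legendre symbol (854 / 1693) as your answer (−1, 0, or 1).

Pull out 2: since 1693 ≡ 5 (mod 8), (2/1693) = -1.
Reciprocity: 427 ≡ 3 and 1693 ≡ 1 (mod 4), so (427/1693) = +(1693/427).
Reduce top mod 427: now compute (412/427).
Pull out 2^2: since 427 ≡ 3 (mod 8), (2/427) = -1, so (2/427)^2 = +1.
Reciprocity: 103 ≡ 3 and 427 ≡ 3 (mod 4), so (103/427) = −(427/103).
Reduce top mod 103: now compute (15/103).
Reciprocity: 15 ≡ 3 and 103 ≡ 3 (mod 4), so (15/103) = −(103/15).
Reduce top mod 15: now compute (13/15).
Reciprocity: 13 ≡ 1 and 15 ≡ 3 (mod 4), so (13/15) = +(15/13).
Reduce top mod 13: now compute (2/13).
Pull out 2: since 13 ≡ 5 (mod 8), (2/13) = -1.
Reached (1/13) = 1. Collecting the sign flips along the way, the symbol is +1.

1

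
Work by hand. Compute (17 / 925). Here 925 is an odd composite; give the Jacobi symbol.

-1

Reciprocity: 17 ≡ 1 and 925 ≡ 1 (mod 4), so (17/925) = +(925/17).
Reduce top mod 17: now compute (7/17).
Reciprocity: 7 ≡ 3 and 17 ≡ 1 (mod 4), so (7/17) = +(17/7).
Reduce top mod 7: now compute (3/7).
Reciprocity: 3 ≡ 3 and 7 ≡ 3 (mod 4), so (3/7) = −(7/3).
Reduce top mod 3: now compute (1/3).
Reached (1/3) = 1. Collecting the sign flips along the way, the symbol is -1.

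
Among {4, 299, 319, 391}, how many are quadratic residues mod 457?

(4/457) = +1 → QR.
(299/457) = +1 → QR.
(319/457) = -1 → non-residue.
(391/457) = -1 → non-residue.
Total quadratic residues among the 4: 2.

2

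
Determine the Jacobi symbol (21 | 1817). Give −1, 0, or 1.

Reciprocity: 21 ≡ 1 and 1817 ≡ 1 (mod 4), so (21/1817) = +(1817/21).
Reduce top mod 21: now compute (11/21).
Reciprocity: 11 ≡ 3 and 21 ≡ 1 (mod 4), so (11/21) = +(21/11).
Reduce top mod 11: now compute (10/11).
Pull out 2: since 11 ≡ 3 (mod 8), (2/11) = -1.
Reciprocity: 5 ≡ 1 and 11 ≡ 3 (mod 4), so (5/11) = +(11/5).
Reduce top mod 5: now compute (1/5).
Reached (1/5) = 1. Collecting the sign flips along the way, the symbol is -1.

-1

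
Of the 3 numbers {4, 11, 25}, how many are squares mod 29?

2

(4/29) = +1 → QR.
(11/29) = -1 → non-residue.
(25/29) = +1 → QR.
Total quadratic residues among the 3: 2.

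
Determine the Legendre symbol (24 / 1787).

Pull out 2^3: since 1787 ≡ 3 (mod 8), (2/1787) = -1, so (2/1787)^3 = -1.
Reciprocity: 3 ≡ 3 and 1787 ≡ 3 (mod 4), so (3/1787) = −(1787/3).
Reduce top mod 3: now compute (2/3).
Pull out 2: since 3 ≡ 3 (mod 8), (2/3) = -1.
Reached (1/3) = 1. Collecting the sign flips along the way, the symbol is -1.

-1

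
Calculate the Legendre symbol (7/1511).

Reciprocity: 7 ≡ 3 and 1511 ≡ 3 (mod 4), so (7/1511) = −(1511/7).
Reduce top mod 7: now compute (6/7).
Pull out 2: since 7 ≡ 7 (mod 8), (2/7) = +1.
Reciprocity: 3 ≡ 3 and 7 ≡ 3 (mod 4), so (3/7) = −(7/3).
Reduce top mod 3: now compute (1/3).
Reached (1/3) = 1. Collecting the sign flips along the way, the symbol is +1.

1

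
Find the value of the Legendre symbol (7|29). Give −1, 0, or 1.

Euler's criterion: (7/29) ≡ 7^14 (mod 29).
7^2 ≡ 20 (mod 29)
7^4 ≡ 23 (mod 29)
7^8 ≡ 7 (mod 29)
7^14 = 7^(8+4+2) ≡ 1 (mod 29).
Result is 1, so (7/29) = 1.

1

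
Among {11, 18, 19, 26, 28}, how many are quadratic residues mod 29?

1

(11/29) = -1 → non-residue.
(18/29) = -1 → non-residue.
(19/29) = -1 → non-residue.
(26/29) = -1 → non-residue.
(28/29) = +1 → QR.
Total quadratic residues among the 5: 1.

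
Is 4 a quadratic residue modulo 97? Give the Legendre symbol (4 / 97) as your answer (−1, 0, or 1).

1

Pull out 2^2: since 97 ≡ 1 (mod 8), (2/97) = +1, so (2/97)^2 = +1.
Reached (1/97) = 1. Collecting the sign flips along the way, the symbol is +1.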